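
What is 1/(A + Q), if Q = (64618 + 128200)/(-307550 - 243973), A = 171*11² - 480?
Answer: 551523/11146638535 ≈ 4.9479e-5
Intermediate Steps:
A = 20211 (A = 171*121 - 480 = 20691 - 480 = 20211)
Q = -192818/551523 (Q = 192818/(-551523) = 192818*(-1/551523) = -192818/551523 ≈ -0.34961)
1/(A + Q) = 1/(20211 - 192818/551523) = 1/(11146638535/551523) = 551523/11146638535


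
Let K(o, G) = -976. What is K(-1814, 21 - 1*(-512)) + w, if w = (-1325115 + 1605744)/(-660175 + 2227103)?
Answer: -1529041099/1566928 ≈ -975.82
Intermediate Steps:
w = 280629/1566928 ≈ 0.17910
K(-1814, 21 - 1*(-512)) + w = -976 + 280629/1566928 = -1529041099/1566928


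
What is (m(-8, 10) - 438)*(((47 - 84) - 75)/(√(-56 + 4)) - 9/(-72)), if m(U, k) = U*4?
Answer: -235/4 - 26320*I*√13/13 ≈ -58.75 - 7299.9*I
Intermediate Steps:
m(U, k) = 4*U
(m(-8, 10) - 438)*(((47 - 84) - 75)/(√(-56 + 4)) - 9/(-72)) = (4*(-8) - 438)*(((47 - 84) - 75)/(√(-56 + 4)) - 9/(-72)) = (-32 - 438)*((-37 - 75)/(√(-52)) - 9*(-1/72)) = -470*(-112*(-I*√13/26) + ⅛) = -470*(-(-56)*I*√13/13 + ⅛) = -470*(56*I*√13/13 + ⅛) = -470*(⅛ + 56*I*√13/13) = -235/4 - 26320*I*√13/13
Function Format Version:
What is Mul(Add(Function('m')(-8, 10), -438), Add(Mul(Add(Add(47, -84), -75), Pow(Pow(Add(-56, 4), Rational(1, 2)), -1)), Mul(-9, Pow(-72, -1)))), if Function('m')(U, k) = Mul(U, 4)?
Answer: Add(Rational(-235, 4), Mul(Rational(-26320, 13), I, Pow(13, Rational(1, 2)))) ≈ Add(-58.750, Mul(-7299.9, I))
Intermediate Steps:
Function('m')(U, k) = Mul(4, U)
Mul(Add(Function('m')(-8, 10), -438), Add(Mul(Add(Add(47, -84), -75), Pow(Pow(Add(-56, 4), Rational(1, 2)), -1)), Mul(-9, Pow(-72, -1)))) = Mul(Add(Mul(4, -8), -438), Add(Mul(Add(Add(47, -84), -75), Pow(Pow(Add(-56, 4), Rational(1, 2)), -1)), Mul(-9, Pow(-72, -1)))) = Mul(Add(-32, -438), Add(Mul(Add(-37, -75), Pow(Pow(-52, Rational(1, 2)), -1)), Mul(-9, Rational(-1, 72)))) = Mul(-470, Add(Mul(-112, Pow(Mul(2, I, Pow(13, Rational(1, 2))), -1)), Rational(1, 8))) = Mul(-470, Add(Mul(-112, Mul(Rational(-1, 26), I, Pow(13, Rational(1, 2)))), Rational(1, 8))) = Mul(-470, Add(Mul(Rational(56, 13), I, Pow(13, Rational(1, 2))), Rational(1, 8))) = Mul(-470, Add(Rational(1, 8), Mul(Rational(56, 13), I, Pow(13, Rational(1, 2))))) = Add(Rational(-235, 4), Mul(Rational(-26320, 13), I, Pow(13, Rational(1, 2))))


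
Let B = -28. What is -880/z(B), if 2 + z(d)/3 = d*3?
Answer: 440/129 ≈ 3.4109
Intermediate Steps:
z(d) = -6 + 9*d (z(d) = -6 + 3*(d*3) = -6 + 3*(3*d) = -6 + 9*d)
-880/z(B) = -880/(-6 + 9*(-28)) = -880/(-6 - 252) = -880/(-258) = -880*(-1/258) = 440/129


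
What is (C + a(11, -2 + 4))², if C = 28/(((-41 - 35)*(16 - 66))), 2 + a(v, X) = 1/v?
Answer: 394936129/109202500 ≈ 3.6165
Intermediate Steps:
a(v, X) = -2 + 1/v
C = 7/950 (C = 28/((-76*(-50))) = 28/3800 = 28*(1/3800) = 7/950 ≈ 0.0073684)
(C + a(11, -2 + 4))² = (7/950 + (-2 + 1/11))² = (7/950 - 21/11)² = (-19873/10450)² = 394936129/109202500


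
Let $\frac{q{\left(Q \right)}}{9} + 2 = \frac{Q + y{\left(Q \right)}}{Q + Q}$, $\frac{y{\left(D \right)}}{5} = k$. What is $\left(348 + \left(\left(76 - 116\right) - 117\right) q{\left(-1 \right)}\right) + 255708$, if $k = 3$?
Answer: $268773$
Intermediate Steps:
$y{\left(D \right)} = 15$ ($y{\left(D \right)} = 5 \cdot 3 = 15$)
$q{\left(Q \right)} = -18 + \frac{9 \left(15 + Q\right)}{2 Q}$ ($q{\left(Q \right)} = -18 + 9 \frac{Q + 15}{Q + Q} = -18 + 9 \frac{15 + Q}{2 Q} = -18 + \frac{9 \left(15 + Q\right)}{2 Q}$)
$\left(348 + \left(\left(76 - 116\right) - 117\right) q{\left(-1 \right)}\right) + 255708 = \left(348 + \left(\left(76 - 116\right) - 117\right) \frac{27 \left(5 - -1\right)}{2 \left(-1\right)}\right) + 255708 = \left(348 + \left(-40 - 117\right) \frac{27}{2} \left(-1\right) \left(5 + 1\right)\right) + 255708 = \left(348 - 157 \cdot \frac{27}{2} \left(-1\right) 6\right) + 255708 = \left(348 - -12717\right) + 255708 = \left(348 + 12717\right) + 255708 = 13065 + 255708 = 268773$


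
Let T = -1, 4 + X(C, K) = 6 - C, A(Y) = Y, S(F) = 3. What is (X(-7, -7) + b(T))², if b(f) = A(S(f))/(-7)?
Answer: 3600/49 ≈ 73.469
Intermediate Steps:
X(C, K) = 2 - C (X(C, K) = -4 + (6 - C) = 2 - C)
b(f) = -3/7 (b(f) = 3/(-7) = 3*(-⅐) = -3/7)
(X(-7, -7) + b(T))² = ((2 - 1*(-7)) - 3/7)² = ((2 + 7) - 3/7)² = (9 - 3/7)² = (60/7)² = 3600/49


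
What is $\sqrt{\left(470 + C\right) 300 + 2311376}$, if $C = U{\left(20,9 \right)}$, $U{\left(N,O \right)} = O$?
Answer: $2 \sqrt{613769} \approx 1566.9$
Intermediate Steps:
$C = 9$
$\sqrt{\left(470 + C\right) 300 + 2311376} = \sqrt{\left(470 + 9\right) 300 + 2311376} = \sqrt{479 \cdot 300 + 2311376} = \sqrt{143700 + 2311376} = \sqrt{2455076} = 2 \sqrt{613769}$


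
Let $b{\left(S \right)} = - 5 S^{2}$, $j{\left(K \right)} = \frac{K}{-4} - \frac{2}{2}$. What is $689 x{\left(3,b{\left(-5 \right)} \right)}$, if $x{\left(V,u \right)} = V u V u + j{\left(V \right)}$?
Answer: $\frac{387557677}{4} \approx 9.6889 \cdot 10^{7}$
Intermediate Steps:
$j{\left(K \right)} = -1 - \frac{K}{4}$ ($j{\left(K \right)} = K \left(- \frac{1}{4}\right) - 1 = - \frac{K}{4} - 1 = -1 - \frac{K}{4}$)
$x{\left(V,u \right)} = -1 - \frac{V}{4} + V^{2} u^{2}$ ($x{\left(V,u \right)} = V u V u - \left(1 + \frac{V}{4}\right) = u V^{2} u - \left(1 + \frac{V}{4}\right) = V^{2} u^{2} - \left(1 + \frac{V}{4}\right) = -1 - \frac{V}{4} + V^{2} u^{2}$)
$689 x{\left(3,b{\left(-5 \right)} \right)} = 689 \left(-1 - \frac{3}{4} + 3^{2} \left(- 5 \left(-5\right)^{2}\right)^{2}\right) = 689 \left(-1 - \frac{3}{4} + 9 \left(\left(-5\right) 25\right)^{2}\right) = 689 \left(-1 - \frac{3}{4} + 9 \left(-125\right)^{2}\right) = 689 \left(-1 - \frac{3}{4} + 9 \cdot 15625\right) = 689 \left(-1 - \frac{3}{4} + 140625\right) = 689 \cdot \frac{562493}{4} = \frac{387557677}{4}$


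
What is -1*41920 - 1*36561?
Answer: -78481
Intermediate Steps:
-1*41920 - 1*36561 = -41920 - 36561 = -78481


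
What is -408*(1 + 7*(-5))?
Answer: 13872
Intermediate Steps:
-408*(1 + 7*(-5)) = -408*(1 - 35) = -408*(-34) = 13872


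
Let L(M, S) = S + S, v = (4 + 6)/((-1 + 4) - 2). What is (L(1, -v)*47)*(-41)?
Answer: 38540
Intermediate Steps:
v = 10 (v = 10/(3 - 2) = 10/1 = 10*1 = 10)
L(M, S) = 2*S
(L(1, -v)*47)*(-41) = ((2*(-1*10))*47)*(-41) = ((2*(-10))*47)*(-41) = -20*47*(-41) = -940*(-41) = 38540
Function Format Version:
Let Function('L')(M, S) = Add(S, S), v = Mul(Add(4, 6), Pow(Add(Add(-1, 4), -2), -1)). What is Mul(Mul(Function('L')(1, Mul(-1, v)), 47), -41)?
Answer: 38540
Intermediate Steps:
v = 10 (v = Mul(10, Pow(Add(3, -2), -1)) = Mul(10, Pow(1, -1)) = Mul(10, 1) = 10)
Function('L')(M, S) = Mul(2, S)
Mul(Mul(Function('L')(1, Mul(-1, v)), 47), -41) = Mul(Mul(Mul(2, Mul(-1, 10)), 47), -41) = Mul(Mul(Mul(2, -10), 47), -41) = Mul(Mul(-20, 47), -41) = Mul(-940, -41) = 38540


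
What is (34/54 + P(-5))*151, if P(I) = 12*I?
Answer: -242053/27 ≈ -8964.9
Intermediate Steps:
(34/54 + P(-5))*151 = (34/54 + 12*(-5))*151 = (34*(1/54) - 60)*151 = (17/27 - 60)*151 = -1603/27*151 = -242053/27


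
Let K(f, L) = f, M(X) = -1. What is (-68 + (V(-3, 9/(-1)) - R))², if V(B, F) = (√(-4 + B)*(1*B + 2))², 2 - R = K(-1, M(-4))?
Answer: 6084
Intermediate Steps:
R = 3 (R = 2 - 1*(-1) = 2 + 1 = 3)
V(B, F) = (2 + B)²*(-4 + B) (V(B, F) = (√(-4 + B)*(B + 2))² = (√(-4 + B)*(2 + B))² = (2 + B)²*(-4 + B))
(-68 + (V(-3, 9/(-1)) - R))² = (-68 + ((2 - 3)²*(-4 - 3) - 1*3))² = (-68 + ((-1)²*(-7) - 3))² = (-68 + (1*(-7) - 3))² = (-68 + (-7 - 3))² = (-68 - 10)² = (-78)² = 6084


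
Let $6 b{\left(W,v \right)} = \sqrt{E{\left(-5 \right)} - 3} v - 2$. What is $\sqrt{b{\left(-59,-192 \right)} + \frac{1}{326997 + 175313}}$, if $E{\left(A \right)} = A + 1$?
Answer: $\frac{\sqrt{-756941487510 - 72666816796800 i \sqrt{7}}}{1506930} \approx 6.4935 - 6.5191 i$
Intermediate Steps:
$E{\left(A \right)} = 1 + A$
$b{\left(W,v \right)} = - \frac{1}{3} + \frac{i v \sqrt{7}}{6}$ ($b{\left(W,v \right)} = \frac{\sqrt{\left(1 - 5\right) - 3} v - 2}{6} = \frac{\sqrt{-4 - 3} v - 2}{6} = \frac{\sqrt{-7} v - 2}{6} = \frac{i \sqrt{7} v - 2}{6} = \frac{i v \sqrt{7} - 2}{6} = \frac{-2 + i v \sqrt{7}}{6} = - \frac{1}{3} + \frac{i v \sqrt{7}}{6}$)
$\sqrt{b{\left(-59,-192 \right)} + \frac{1}{326997 + 175313}} = \sqrt{\left(- \frac{1}{3} + \frac{1}{6} i \left(-192\right) \sqrt{7}\right) + \frac{1}{326997 + 175313}} = \sqrt{\left(- \frac{1}{3} - 32 i \sqrt{7}\right) + \frac{1}{502310}} = \sqrt{- \frac{502307}{1506930} - 32 i \sqrt{7}}$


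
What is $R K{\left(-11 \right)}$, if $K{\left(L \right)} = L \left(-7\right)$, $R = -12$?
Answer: $-924$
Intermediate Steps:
$K{\left(L \right)} = - 7 L$
$R K{\left(-11 \right)} = - 12 \left(\left(-7\right) \left(-11\right)\right) = \left(-12\right) 77 = -924$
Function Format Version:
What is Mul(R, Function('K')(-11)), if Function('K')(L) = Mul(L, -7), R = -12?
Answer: -924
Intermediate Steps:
Function('K')(L) = Mul(-7, L)
Mul(R, Function('K')(-11)) = Mul(-12, Mul(-7, -11)) = Mul(-12, 77) = -924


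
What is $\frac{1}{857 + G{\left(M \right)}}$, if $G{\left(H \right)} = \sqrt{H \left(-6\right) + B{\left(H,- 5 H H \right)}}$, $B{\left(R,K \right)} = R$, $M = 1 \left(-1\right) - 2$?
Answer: $\frac{857}{734434} - \frac{\sqrt{15}}{734434} \approx 0.0011616$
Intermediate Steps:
$M = -3$ ($M = -1 - 2 = -3$)
$G{\left(H \right)} = \sqrt{5} \sqrt{- H}$ ($G{\left(H \right)} = \sqrt{H \left(-6\right) + H} = \sqrt{- 6 H + H} = \sqrt{- 5 H} = \sqrt{5} \sqrt{- H}$)
$\frac{1}{857 + G{\left(M \right)}} = \frac{1}{857 + \sqrt{5} \sqrt{\left(-1\right) \left(-3\right)}} = \frac{1}{857 + \sqrt{5} \sqrt{3}} = \frac{1}{857 + \sqrt{15}}$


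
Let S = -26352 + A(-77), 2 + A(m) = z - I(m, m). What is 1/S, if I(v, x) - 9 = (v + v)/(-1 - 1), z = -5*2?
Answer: -1/26450 ≈ -3.7807e-5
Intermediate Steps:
z = -10
I(v, x) = 9 - v (I(v, x) = 9 + (v + v)/(-1 - 1) = 9 + (2*v)/(-2) = 9 + (2*v)*(-½) = 9 - v)
A(m) = -21 + m (A(m) = -2 + (-10 - (9 - m)) = -2 + (-10 + (-9 + m)) = -2 + (-19 + m) = -21 + m)
S = -26450 (S = -26352 + (-21 - 77) = -26352 - 98 = -26450)
1/S = 1/(-26450) = -1/26450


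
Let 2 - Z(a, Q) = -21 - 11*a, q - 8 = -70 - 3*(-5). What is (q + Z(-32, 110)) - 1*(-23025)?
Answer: 22649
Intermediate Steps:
q = -47 (q = 8 + (-70 - 3*(-5)) = 8 + (-70 + 15) = 8 - 55 = -47)
Z(a, Q) = 23 + 11*a (Z(a, Q) = 2 - (-21 - 11*a) = 2 + (21 + 11*a) = 23 + 11*a)
(q + Z(-32, 110)) - 1*(-23025) = (-47 + (23 + 11*(-32))) - 1*(-23025) = (-47 + (23 - 352)) + 23025 = (-47 - 329) + 23025 = -376 + 23025 = 22649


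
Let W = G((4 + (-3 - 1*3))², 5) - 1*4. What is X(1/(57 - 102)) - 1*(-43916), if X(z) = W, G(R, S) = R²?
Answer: 43928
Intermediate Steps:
W = 12 (W = ((4 + (-3 - 1*3))²)² - 1*4 = ((4 + (-3 - 3))²)² - 4 = ((4 - 6)²)² - 4 = ((-2)²)² - 4 = 4² - 4 = 16 - 4 = 12)
X(z) = 12
X(1/(57 - 102)) - 1*(-43916) = 12 - 1*(-43916) = 12 + 43916 = 43928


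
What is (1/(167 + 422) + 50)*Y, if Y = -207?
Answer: -6096357/589 ≈ -10350.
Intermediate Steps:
(1/(167 + 422) + 50)*Y = (1/(167 + 422) + 50)*(-207) = (1/589 + 50)*(-207) = (29451/589)*(-207) = -6096357/589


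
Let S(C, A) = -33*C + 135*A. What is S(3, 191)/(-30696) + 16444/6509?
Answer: 56262475/33300044 ≈ 1.6896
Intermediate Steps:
S(3, 191)/(-30696) + 16444/6509 = (-33*3 + 135*191)/(-30696) + 16444/6509 = (-99 + 25785)*(-1/30696) + 16444*(1/6509) = 25686*(-1/30696) + 16444/6509 = -4281/5116 + 16444/6509 = 56262475/33300044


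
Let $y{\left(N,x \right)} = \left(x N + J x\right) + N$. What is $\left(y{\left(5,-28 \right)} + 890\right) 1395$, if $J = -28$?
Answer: $2146905$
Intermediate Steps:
$y{\left(N,x \right)} = N - 28 x + N x$ ($y{\left(N,x \right)} = \left(x N - 28 x\right) + N = \left(N x - 28 x\right) + N = \left(- 28 x + N x\right) + N = N - 28 x + N x$)
$\left(y{\left(5,-28 \right)} + 890\right) 1395 = \left(\left(5 - -784 + 5 \left(-28\right)\right) + 890\right) 1395 = \left(\left(5 + 784 - 140\right) + 890\right) 1395 = \left(649 + 890\right) 1395 = 1539 \cdot 1395 = 2146905$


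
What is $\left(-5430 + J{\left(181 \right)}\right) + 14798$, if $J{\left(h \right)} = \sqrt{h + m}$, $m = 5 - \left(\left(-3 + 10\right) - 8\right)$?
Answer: $9368 + \sqrt{187} \approx 9381.7$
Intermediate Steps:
$m = 6$ ($m = 5 - \left(7 - 8\right) = 5 - -1 = 5 + 1 = 6$)
$J{\left(h \right)} = \sqrt{6 + h}$ ($J{\left(h \right)} = \sqrt{h + 6} = \sqrt{6 + h}$)
$\left(-5430 + J{\left(181 \right)}\right) + 14798 = \left(-5430 + \sqrt{6 + 181}\right) + 14798 = \left(-5430 + \sqrt{187}\right) + 14798 = 9368 + \sqrt{187}$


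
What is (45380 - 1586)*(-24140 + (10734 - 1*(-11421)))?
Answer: -86931090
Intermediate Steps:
(45380 - 1586)*(-24140 + (10734 - 1*(-11421))) = 43794*(-24140 + (10734 + 11421)) = 43794*(-24140 + 22155) = 43794*(-1985) = -86931090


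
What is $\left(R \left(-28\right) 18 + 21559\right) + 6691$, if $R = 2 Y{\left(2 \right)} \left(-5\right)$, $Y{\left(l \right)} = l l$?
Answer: $48410$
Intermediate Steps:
$Y{\left(l \right)} = l^{2}$
$R = -40$ ($R = 2 \cdot 2^{2} \left(-5\right) = 2 \cdot 4 \left(-5\right) = 8 \left(-5\right) = -40$)
$\left(R \left(-28\right) 18 + 21559\right) + 6691 = \left(\left(-40\right) \left(-28\right) 18 + 21559\right) + 6691 = \left(1120 \cdot 18 + 21559\right) + 6691 = \left(20160 + 21559\right) + 6691 = 41719 + 6691 = 48410$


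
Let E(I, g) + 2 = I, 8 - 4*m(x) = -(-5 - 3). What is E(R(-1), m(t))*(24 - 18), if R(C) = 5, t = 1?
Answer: 18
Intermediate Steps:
m(x) = 0 (m(x) = 2 - (-1)*(-5 - 3)/4 = 2 - (-1)*(-8)/4 = 2 - ¼*8 = 2 - 2 = 0)
E(I, g) = -2 + I
E(R(-1), m(t))*(24 - 18) = (-2 + 5)*(24 - 18) = 3*6 = 18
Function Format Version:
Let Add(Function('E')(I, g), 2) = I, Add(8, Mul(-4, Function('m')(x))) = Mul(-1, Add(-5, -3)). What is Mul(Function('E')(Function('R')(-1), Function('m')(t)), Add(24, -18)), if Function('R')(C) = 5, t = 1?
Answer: 18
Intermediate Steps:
Function('m')(x) = 0 (Function('m')(x) = Add(2, Mul(Rational(-1, 4), Mul(-1, Add(-5, -3)))) = Add(2, Mul(Rational(-1, 4), Mul(-1, -8))) = Add(2, Mul(Rational(-1, 4), 8)) = Add(2, -2) = 0)
Function('E')(I, g) = Add(-2, I)
Mul(Function('E')(Function('R')(-1), Function('m')(t)), Add(24, -18)) = Mul(Add(-2, 5), Add(24, -18)) = Mul(3, 6) = 18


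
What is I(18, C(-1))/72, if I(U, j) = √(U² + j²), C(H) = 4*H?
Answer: √85/36 ≈ 0.25610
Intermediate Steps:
I(18, C(-1))/72 = √(18² + (4*(-1))²)/72 = √(324 + (-4)²)*(1/72) = √(324 + 16)*(1/72) = √340*(1/72) = (2*√85)*(1/72) = √85/36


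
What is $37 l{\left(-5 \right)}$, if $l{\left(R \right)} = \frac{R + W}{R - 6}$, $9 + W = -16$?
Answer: $\frac{1110}{11} \approx 100.91$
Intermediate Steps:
$W = -25$ ($W = -9 - 16 = -25$)
$l{\left(R \right)} = \frac{-25 + R}{-6 + R}$ ($l{\left(R \right)} = \frac{R - 25}{R - 6} = \frac{-25 + R}{-6 + R}$)
$37 l{\left(-5 \right)} = 37 \frac{-25 - 5}{-6 - 5} = 37 \frac{1}{-11} \left(-30\right) = 37 \left(\left(- \frac{1}{11}\right) \left(-30\right)\right) = 37 \cdot \frac{30}{11} = \frac{1110}{11}$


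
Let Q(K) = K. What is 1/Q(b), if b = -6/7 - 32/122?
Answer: -427/478 ≈ -0.89331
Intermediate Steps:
b = -478/427 (b = -6*⅐ - 32*1/122 = -6/7 - 16/61 = -478/427 ≈ -1.1194)
1/Q(b) = 1/(-478/427) = -427/478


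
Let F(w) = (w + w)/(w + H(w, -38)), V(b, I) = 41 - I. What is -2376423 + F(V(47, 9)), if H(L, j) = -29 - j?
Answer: -97433279/41 ≈ -2.3764e+6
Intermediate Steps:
F(w) = 2*w/(9 + w) (F(w) = (w + w)/(w + (-29 - 1*(-38))) = (2*w)/(w + (-29 + 38)) = (2*w)/(w + 9) = (2*w)/(9 + w) = 2*w/(9 + w))
-2376423 + F(V(47, 9)) = -2376423 + 2*(41 - 1*9)/(9 + (41 - 1*9)) = -2376423 + 2*(41 - 9)/(9 + (41 - 9)) = -2376423 + 2*32/(9 + 32) = -2376423 + 2*32/41 = -2376423 + 2*32*(1/41) = -2376423 + 64/41 = -97433279/41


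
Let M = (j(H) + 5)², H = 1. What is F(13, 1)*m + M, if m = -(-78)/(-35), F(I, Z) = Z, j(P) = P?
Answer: 1182/35 ≈ 33.771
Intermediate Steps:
m = -78/35 (m = -(-78)*(-1)/35 = -1*78/35 = -78/35 ≈ -2.2286)
M = 36 (M = (1 + 5)² = 6² = 36)
F(13, 1)*m + M = 1*(-78/35) + 36 = -78/35 + 36 = 1182/35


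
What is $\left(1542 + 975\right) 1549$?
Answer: $3898833$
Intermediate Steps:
$\left(1542 + 975\right) 1549 = 2517 \cdot 1549 = 3898833$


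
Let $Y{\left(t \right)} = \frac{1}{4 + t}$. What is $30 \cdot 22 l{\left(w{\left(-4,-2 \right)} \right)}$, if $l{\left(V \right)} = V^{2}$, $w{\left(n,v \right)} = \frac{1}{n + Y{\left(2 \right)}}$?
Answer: $\frac{23760}{529} \approx 44.915$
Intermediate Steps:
$w{\left(n,v \right)} = \frac{1}{\frac{1}{6} + n}$ ($w{\left(n,v \right)} = \frac{1}{n + \frac{1}{4 + 2}} = \frac{1}{n + \frac{1}{6}} = \frac{1}{\frac{1}{6} + n}$)
$30 \cdot 22 l{\left(w{\left(-4,-2 \right)} \right)} = 30 \cdot 22 \left(\frac{6}{1 + 6 \left(-4\right)}\right)^{2} = 660 \left(\frac{6}{1 - 24}\right)^{2} = 660 \left(\frac{6}{-23}\right)^{2} = 660 \left(6 \left(- \frac{1}{23}\right)\right)^{2} = 660 \left(- \frac{6}{23}\right)^{2} = 660 \cdot \frac{36}{529} = \frac{23760}{529}$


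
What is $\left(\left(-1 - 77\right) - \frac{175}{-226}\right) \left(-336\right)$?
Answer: $\frac{2932104}{113} \approx 25948.0$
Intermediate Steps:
$\left(\left(-1 - 77\right) - \frac{175}{-226}\right) \left(-336\right) = \left(\left(-1 - 77\right) - - \frac{175}{226}\right) \left(-336\right) = \left(-78 + \frac{175}{226}\right) \left(-336\right) = \left(- \frac{17453}{226}\right) \left(-336\right) = \frac{2932104}{113}$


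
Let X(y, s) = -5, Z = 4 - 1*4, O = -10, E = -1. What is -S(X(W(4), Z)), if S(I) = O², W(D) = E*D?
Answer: -100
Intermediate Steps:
Z = 0 (Z = 4 - 4 = 0)
W(D) = -D
S(I) = 100 (S(I) = (-10)² = 100)
-S(X(W(4), Z)) = -1*100 = -100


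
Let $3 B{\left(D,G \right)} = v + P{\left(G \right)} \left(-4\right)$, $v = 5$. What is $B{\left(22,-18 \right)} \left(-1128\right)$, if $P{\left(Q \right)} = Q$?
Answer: $-28952$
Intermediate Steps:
$B{\left(D,G \right)} = \frac{5}{3} - \frac{4 G}{3}$ ($B{\left(D,G \right)} = \frac{5 + G \left(-4\right)}{3} = \frac{5 - 4 G}{3} = \frac{5}{3} - \frac{4 G}{3}$)
$B{\left(22,-18 \right)} \left(-1128\right) = \left(\frac{5}{3} - -24\right) \left(-1128\right) = \left(\frac{5}{3} + 24\right) \left(-1128\right) = \frac{77}{3} \left(-1128\right) = -28952$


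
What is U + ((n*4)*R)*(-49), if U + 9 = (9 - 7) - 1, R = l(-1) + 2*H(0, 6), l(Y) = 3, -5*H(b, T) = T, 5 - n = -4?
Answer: -5332/5 ≈ -1066.4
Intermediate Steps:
n = 9 (n = 5 - 1*(-4) = 5 + 4 = 9)
H(b, T) = -T/5
R = 3/5 (R = 3 + 2*(-1/5*6) = 3 + 2*(-6/5) = 3 - 12/5 = 3/5 ≈ 0.60000)
U = -8 (U = -9 + ((9 - 7) - 1) = -9 + (2 - 1) = -9 + 1 = -8)
U + ((n*4)*R)*(-49) = -8 + ((9*4)*(3/5))*(-49) = -8 + (36*(3/5))*(-49) = -8 + (108/5)*(-49) = -8 - 5292/5 = -5332/5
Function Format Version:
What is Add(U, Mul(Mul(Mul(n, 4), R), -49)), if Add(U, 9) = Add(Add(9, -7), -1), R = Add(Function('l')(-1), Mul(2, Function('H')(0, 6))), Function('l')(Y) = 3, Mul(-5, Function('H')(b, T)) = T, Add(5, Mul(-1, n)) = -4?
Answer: Rational(-5332, 5) ≈ -1066.4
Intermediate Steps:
n = 9 (n = Add(5, Mul(-1, -4)) = Add(5, 4) = 9)
Function('H')(b, T) = Mul(Rational(-1, 5), T)
R = Rational(3, 5) (R = Add(3, Mul(2, Mul(Rational(-1, 5), 6))) = Add(3, Mul(2, Rational(-6, 5))) = Add(3, Rational(-12, 5)) = Rational(3, 5) ≈ 0.60000)
U = -8 (U = Add(-9, Add(Add(9, -7), -1)) = Add(-9, Add(2, -1)) = Add(-9, 1) = -8)
Add(U, Mul(Mul(Mul(n, 4), R), -49)) = Add(-8, Mul(Mul(Mul(9, 4), Rational(3, 5)), -49)) = Add(-8, Mul(Mul(36, Rational(3, 5)), -49)) = Add(-8, Mul(Rational(108, 5), -49)) = Add(-8, Rational(-5292, 5)) = Rational(-5332, 5)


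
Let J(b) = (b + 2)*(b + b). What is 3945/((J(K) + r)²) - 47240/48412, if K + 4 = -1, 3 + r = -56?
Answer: 37814125/10178623 ≈ 3.7151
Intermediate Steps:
r = -59 (r = -3 - 56 = -59)
K = -5 (K = -4 - 1 = -5)
J(b) = 2*b*(2 + b) (J(b) = (2 + b)*(2*b) = 2*b*(2 + b))
3945/((J(K) + r)²) - 47240/48412 = 3945/((2*(-5)*(2 - 5) - 59)²) - 47240/48412 = 3945/((2*(-5)*(-3) - 59)²) - 47240*1/48412 = 3945/((30 - 59)²) - 11810/12103 = 3945/((-29)²) - 11810/12103 = 3945/841 - 11810/12103 = 37814125/10178623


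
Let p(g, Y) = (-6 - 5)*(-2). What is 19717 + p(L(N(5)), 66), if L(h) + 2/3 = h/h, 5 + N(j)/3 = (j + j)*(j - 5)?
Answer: 19739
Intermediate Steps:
N(j) = -15 + 6*j*(-5 + j) (N(j) = -15 + 3*((j + j)*(j - 5)) = -15 + 3*((2*j)*(-5 + j)) = -15 + 3*(2*j*(-5 + j)) = -15 + 6*j*(-5 + j))
L(h) = ⅓ (L(h) = -⅔ + h/h = -⅔ + 1 = ⅓)
p(g, Y) = 22 (p(g, Y) = -11*(-2) = 22)
19717 + p(L(N(5)), 66) = 19717 + 22 = 19739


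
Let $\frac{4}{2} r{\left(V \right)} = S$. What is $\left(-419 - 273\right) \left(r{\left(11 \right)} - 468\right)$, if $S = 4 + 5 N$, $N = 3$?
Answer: $317282$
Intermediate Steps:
$S = 19$ ($S = 4 + 5 \cdot 3 = 4 + 15 = 19$)
$r{\left(V \right)} = \frac{19}{2}$ ($r{\left(V \right)} = \frac{1}{2} \cdot 19 = \frac{19}{2}$)
$\left(-419 - 273\right) \left(r{\left(11 \right)} - 468\right) = \left(-419 - 273\right) \left(\frac{19}{2} - 468\right) = \left(-692\right) \left(- \frac{917}{2}\right) = 317282$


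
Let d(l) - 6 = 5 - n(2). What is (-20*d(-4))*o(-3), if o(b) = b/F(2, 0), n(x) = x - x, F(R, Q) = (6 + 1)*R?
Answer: 330/7 ≈ 47.143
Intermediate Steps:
F(R, Q) = 7*R
n(x) = 0
d(l) = 11 (d(l) = 6 + (5 - 1*0) = 6 + (5 + 0) = 6 + 5 = 11)
o(b) = b/14 (o(b) = b/((7*2)) = b/14)
(-20*d(-4))*o(-3) = (-20*11)*((1/14)*(-3)) = -220*(-3/14) = 330/7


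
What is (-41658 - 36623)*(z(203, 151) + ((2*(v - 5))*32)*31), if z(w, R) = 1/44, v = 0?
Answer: 34168012599/44 ≈ 7.7655e+8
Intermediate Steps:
z(w, R) = 1/44
(-41658 - 36623)*(z(203, 151) + ((2*(v - 5))*32)*31) = (-41658 - 36623)*(1/44 + ((2*(0 - 5))*32)*31) = -78281*(1/44 + ((2*(-5))*32)*31) = -78281*(1/44 - 10*32*31) = -78281*(1/44 - 320*31) = -78281*(1/44 - 9920) = -78281*(-436479/44) = 34168012599/44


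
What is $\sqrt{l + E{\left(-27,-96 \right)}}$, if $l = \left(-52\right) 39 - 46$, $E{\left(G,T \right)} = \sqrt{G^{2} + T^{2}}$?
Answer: $\sqrt{-2074 + 3 \sqrt{1105}} \approx 44.433 i$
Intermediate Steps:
$l = -2074$ ($l = -2028 - 46 = -2074$)
$\sqrt{l + E{\left(-27,-96 \right)}} = \sqrt{-2074 + \sqrt{\left(-27\right)^{2} + \left(-96\right)^{2}}} = \sqrt{-2074 + \sqrt{729 + 9216}} = \sqrt{-2074 + \sqrt{9945}} = \sqrt{-2074 + 3 \sqrt{1105}}$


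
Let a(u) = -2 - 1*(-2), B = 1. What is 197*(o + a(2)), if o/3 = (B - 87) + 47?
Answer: -23049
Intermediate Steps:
a(u) = 0 (a(u) = -2 + 2 = 0)
o = -117 (o = 3*((1 - 87) + 47) = 3*(-86 + 47) = 3*(-39) = -117)
197*(o + a(2)) = 197*(-117 + 0) = 197*(-117) = -23049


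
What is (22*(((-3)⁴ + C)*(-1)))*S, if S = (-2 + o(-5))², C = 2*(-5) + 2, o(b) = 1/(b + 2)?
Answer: -78694/9 ≈ -8743.8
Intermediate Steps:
o(b) = 1/(2 + b)
C = -8 (C = -10 + 2 = -8)
S = 49/9 (S = (-2 + 1/(2 - 5))² = (-2 + 1/(-3))² = (-2 - ⅓)² = (-7/3)² = 49/9 ≈ 5.4444)
(22*(((-3)⁴ + C)*(-1)))*S = (22*(((-3)⁴ - 8)*(-1)))*(49/9) = (22*((81 - 8)*(-1)))*(49/9) = (22*(73*(-1)))*(49/9) = (22*(-73))*(49/9) = -1606*49/9 = -78694/9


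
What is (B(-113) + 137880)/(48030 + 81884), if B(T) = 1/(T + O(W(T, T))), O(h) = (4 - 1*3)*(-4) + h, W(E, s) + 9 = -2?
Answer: 17648639/16628992 ≈ 1.0613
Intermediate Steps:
W(E, s) = -11 (W(E, s) = -9 - 2 = -11)
O(h) = -4 + h (O(h) = (4 - 3)*(-4) + h = 1*(-4) + h = -4 + h)
B(T) = 1/(-15 + T) (B(T) = 1/(T + (-4 - 11)) = 1/(T - 15) = 1/(-15 + T))
(B(-113) + 137880)/(48030 + 81884) = (1/(-15 - 113) + 137880)/(48030 + 81884) = (1/(-128) + 137880)/129914 = (-1/128 + 137880)*(1/129914) = (17648639/128)*(1/129914) = 17648639/16628992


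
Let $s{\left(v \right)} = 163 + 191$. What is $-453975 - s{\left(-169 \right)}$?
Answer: $-454329$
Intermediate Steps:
$s{\left(v \right)} = 354$
$-453975 - s{\left(-169 \right)} = -453975 - 354 = -454329$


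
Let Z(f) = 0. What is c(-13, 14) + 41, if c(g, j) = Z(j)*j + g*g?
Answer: 210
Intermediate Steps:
c(g, j) = g² (c(g, j) = 0*j + g*g = 0 + g² = g²)
c(-13, 14) + 41 = (-13)² + 41 = 169 + 41 = 210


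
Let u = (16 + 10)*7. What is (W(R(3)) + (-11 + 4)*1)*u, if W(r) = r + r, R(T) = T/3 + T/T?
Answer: -546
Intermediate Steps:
R(T) = 1 + T/3 (R(T) = T*(1/3) + 1 = T/3 + 1 = 1 + T/3)
W(r) = 2*r
u = 182 (u = 26*7 = 182)
(W(R(3)) + (-11 + 4)*1)*u = (2*(1 + (1/3)*3) + (-11 + 4)*1)*182 = (2*(1 + 1) - 7*1)*182 = (2*2 - 7)*182 = (4 - 7)*182 = -3*182 = -546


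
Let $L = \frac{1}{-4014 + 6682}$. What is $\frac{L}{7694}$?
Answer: $\frac{1}{20527592} \approx 4.8715 \cdot 10^{-8}$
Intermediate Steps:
$L = \frac{1}{2668} \approx 0.00037481$
$\frac{L}{7694} = \frac{1}{2668 \cdot 7694} = \frac{1}{2668} \cdot \frac{1}{7694} = \frac{1}{20527592}$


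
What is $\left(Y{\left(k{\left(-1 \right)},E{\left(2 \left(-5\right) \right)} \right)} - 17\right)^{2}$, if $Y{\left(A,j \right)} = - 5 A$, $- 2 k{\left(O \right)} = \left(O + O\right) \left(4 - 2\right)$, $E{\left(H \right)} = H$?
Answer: $729$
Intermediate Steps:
$k{\left(O \right)} = - 2 O$ ($k{\left(O \right)} = - \frac{\left(O + O\right) \left(4 - 2\right)}{2} = - \frac{2 O 2}{2} = - \frac{4 O}{2} = - 2 O$)
$\left(Y{\left(k{\left(-1 \right)},E{\left(2 \left(-5\right) \right)} \right)} - 17\right)^{2} = \left(- 5 \left(\left(-2\right) \left(-1\right)\right) - 17\right)^{2} = \left(\left(-5\right) 2 - 17\right)^{2} = \left(-10 - 17\right)^{2} = \left(-27\right)^{2} = 729$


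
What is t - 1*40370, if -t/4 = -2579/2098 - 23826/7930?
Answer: -167839897032/4159285 ≈ -40353.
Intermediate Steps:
t = 70438418/4159285 (t = -4*(-2579/2098 - 23826/7930) = -4*(-2579*1/2098 - 23826*1/7930) = -4*(-2579/2098 - 11913/3965) = -4*(-35219209/8318570) = 70438418/4159285 ≈ 16.935)
t - 1*40370 = 70438418/4159285 - 1*40370 = 70438418/4159285 - 40370 = -167839897032/4159285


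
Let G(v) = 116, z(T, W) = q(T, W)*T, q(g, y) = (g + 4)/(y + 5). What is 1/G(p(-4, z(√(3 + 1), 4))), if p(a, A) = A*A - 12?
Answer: 1/116 ≈ 0.0086207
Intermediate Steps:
q(g, y) = (4 + g)/(5 + y)
z(T, W) = T*(4 + T)/(5 + W) (z(T, W) = ((4 + T)/(5 + W))*T = T*(4 + T)/(5 + W))
p(a, A) = -12 + A² (p(a, A) = A² - 12 = -12 + A²)
1/G(p(-4, z(√(3 + 1), 4))) = 1/116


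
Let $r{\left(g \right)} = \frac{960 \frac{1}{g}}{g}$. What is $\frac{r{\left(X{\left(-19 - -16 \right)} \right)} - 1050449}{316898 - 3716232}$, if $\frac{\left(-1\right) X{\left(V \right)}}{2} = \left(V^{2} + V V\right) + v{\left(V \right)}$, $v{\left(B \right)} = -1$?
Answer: $\frac{303579521}{982407526} \approx 0.30902$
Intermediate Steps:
$X{\left(V \right)} = 2 - 4 V^{2}$ ($X{\left(V \right)} = - 2 \left(\left(V^{2} + V V\right) - 1\right) = - 2 \left(\left(V^{2} + V^{2}\right) - 1\right) = - 2 \left(2 V^{2} - 1\right) = - 2 \left(-1 + 2 V^{2}\right) = 2 - 4 V^{2}$)
$r{\left(g \right)} = \frac{960}{g^{2}}$
$\frac{r{\left(X{\left(-19 - -16 \right)} \right)} - 1050449}{316898 - 3716232} = \frac{\frac{960}{\left(2 - 4 \left(-19 - -16\right)^{2}\right)^{2}} - 1050449}{316898 - 3716232} = \frac{\frac{960}{\left(2 - 4 \left(-19 + 16\right)^{2}\right)^{2}} - 1050449}{316898 - 3716232} = \frac{\frac{960}{\left(2 - 4 \left(-3\right)^{2}\right)^{2}} - 1050449}{-3399334} = \left(\frac{960}{\left(2 - 36\right)^{2}} - 1050449\right) \left(- \frac{1}{3399334}\right) = \left(\frac{960}{1156} - 1050449\right) \left(- \frac{1}{3399334}\right) = \left(960 \cdot \frac{1}{1156} - 1050449\right) \left(- \frac{1}{3399334}\right) = \left(\frac{240}{289} - 1050449\right) \left(- \frac{1}{3399334}\right) = \left(- \frac{303579521}{289}\right) \left(- \frac{1}{3399334}\right) = \frac{303579521}{982407526}$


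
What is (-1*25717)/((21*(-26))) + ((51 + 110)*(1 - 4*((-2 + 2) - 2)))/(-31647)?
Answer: 38717845/822822 ≈ 47.055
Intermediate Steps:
(-1*25717)/((21*(-26))) + ((51 + 110)*(1 - 4*((-2 + 2) - 2)))/(-31647) = -25717/(-546) + (161*(1 - 4*(0 - 2)))*(-1/31647) = -25717*(-1/546) + (161*(1 - 4*(-2)))*(-1/31647) = 25717/546 + (161*(1 + 8))*(-1/31647) = 25717/546 + (161*9)*(-1/31647) = 25717/546 + 1449*(-1/31647) = 25717/546 - 69/1507 = 38717845/822822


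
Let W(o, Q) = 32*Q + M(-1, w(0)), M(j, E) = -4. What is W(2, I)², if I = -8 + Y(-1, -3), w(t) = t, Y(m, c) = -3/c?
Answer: 51984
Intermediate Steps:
I = -7 (I = -8 - 3/(-3) = -8 - 3*(-⅓) = -8 + 1 = -7)
W(o, Q) = -4 + 32*Q (W(o, Q) = 32*Q - 4 = -4 + 32*Q)
W(2, I)² = (-4 + 32*(-7))² = (-4 - 224)² = (-228)² = 51984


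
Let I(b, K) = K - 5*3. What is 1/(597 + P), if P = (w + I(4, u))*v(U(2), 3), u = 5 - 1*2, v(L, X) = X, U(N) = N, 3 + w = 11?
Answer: 1/585 ≈ 0.0017094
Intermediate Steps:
w = 8 (w = -3 + 11 = 8)
u = 3 (u = 5 - 2 = 3)
I(b, K) = -15 + K (I(b, K) = K - 15 = -15 + K)
P = -12 (P = (8 + (-15 + 3))*3 = (8 - 12)*3 = -4*3 = -12)
1/(597 + P) = 1/(597 - 12) = 1/585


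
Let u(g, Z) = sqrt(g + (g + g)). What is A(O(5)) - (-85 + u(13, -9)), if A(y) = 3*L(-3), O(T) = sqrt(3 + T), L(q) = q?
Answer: 76 - sqrt(39) ≈ 69.755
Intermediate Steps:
u(g, Z) = sqrt(3)*sqrt(g) (u(g, Z) = sqrt(g + 2*g) = sqrt(3*g) = sqrt(3)*sqrt(g))
A(y) = -9 (A(y) = 3*(-3) = -9)
A(O(5)) - (-85 + u(13, -9)) = -9 - (-85 + sqrt(3)*sqrt(13)) = -9 - (-85 + sqrt(39)) = -9 + (85 - sqrt(39)) = 76 - sqrt(39)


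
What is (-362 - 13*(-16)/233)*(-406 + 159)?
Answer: 20782086/233 ≈ 89194.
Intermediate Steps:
(-362 - 13*(-16)/233)*(-406 + 159) = (-362 + 208*(1/233))*(-247) = (-362 + 208/233)*(-247) = -84138/233*(-247) = 20782086/233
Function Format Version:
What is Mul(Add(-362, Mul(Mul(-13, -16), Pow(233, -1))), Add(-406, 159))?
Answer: Rational(20782086, 233) ≈ 89194.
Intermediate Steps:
Mul(Add(-362, Mul(Mul(-13, -16), Pow(233, -1))), Add(-406, 159)) = Mul(Add(-362, Mul(208, Rational(1, 233))), -247) = Mul(Add(-362, Rational(208, 233)), -247) = Mul(Rational(-84138, 233), -247) = Rational(20782086, 233)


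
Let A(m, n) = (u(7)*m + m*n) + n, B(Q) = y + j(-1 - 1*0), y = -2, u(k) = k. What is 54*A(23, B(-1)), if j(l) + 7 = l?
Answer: -4266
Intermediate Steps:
j(l) = -7 + l
B(Q) = -10 (B(Q) = -2 + (-7 + (-1 - 1*0)) = -2 + (-7 + (-1 + 0)) = -2 + (-7 - 1) = -2 - 8 = -10)
A(m, n) = n + 7*m + m*n (A(m, n) = (7*m + m*n) + n = n + 7*m + m*n)
54*A(23, B(-1)) = 54*(-10 + 7*23 + 23*(-10)) = 54*(-10 + 161 - 230) = 54*(-79) = -4266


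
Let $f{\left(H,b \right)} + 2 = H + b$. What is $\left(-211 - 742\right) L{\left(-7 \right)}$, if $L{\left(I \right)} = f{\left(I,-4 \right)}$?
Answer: $12389$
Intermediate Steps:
$f{\left(H,b \right)} = -2 + H + b$ ($f{\left(H,b \right)} = -2 + \left(H + b\right) = -2 + H + b$)
$L{\left(I \right)} = -6 + I$ ($L{\left(I \right)} = -2 + I - 4 = -6 + I$)
$\left(-211 - 742\right) L{\left(-7 \right)} = \left(-211 - 742\right) \left(-6 - 7\right) = \left(-953\right) \left(-13\right) = 12389$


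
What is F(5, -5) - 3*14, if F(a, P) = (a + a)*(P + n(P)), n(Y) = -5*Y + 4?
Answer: 198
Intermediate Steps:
n(Y) = 4 - 5*Y
F(a, P) = 2*a*(4 - 4*P) (F(a, P) = (a + a)*(P + (4 - 5*P)) = (2*a)*(4 - 4*P) = 2*a*(4 - 4*P))
F(5, -5) - 3*14 = 8*5*(1 - 1*(-5)) - 3*14 = 8*5*(1 + 5) - 42 = 8*5*6 - 42 = 240 - 42 = 198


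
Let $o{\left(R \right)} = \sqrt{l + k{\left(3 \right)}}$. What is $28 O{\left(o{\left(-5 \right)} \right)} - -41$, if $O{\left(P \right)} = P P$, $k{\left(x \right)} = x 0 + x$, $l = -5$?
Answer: $-15$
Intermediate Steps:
$k{\left(x \right)} = x$ ($k{\left(x \right)} = 0 + x = x$)
$o{\left(R \right)} = i \sqrt{2}$ ($o{\left(R \right)} = \sqrt{-5 + 3} = \sqrt{-2} = i \sqrt{2}$)
$O{\left(P \right)} = P^{2}$
$28 O{\left(o{\left(-5 \right)} \right)} - -41 = 28 \left(i \sqrt{2}\right)^{2} - -41 = 28 \left(-2\right) + 41 = -56 + 41 = -15$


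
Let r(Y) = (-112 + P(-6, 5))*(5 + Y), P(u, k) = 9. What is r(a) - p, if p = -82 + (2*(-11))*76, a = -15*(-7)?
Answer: -9576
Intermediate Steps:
a = 105
p = -1754 (p = -82 - 22*76 = -82 - 1672 = -1754)
r(Y) = -515 - 103*Y (r(Y) = (-112 + 9)*(5 + Y) = -103*(5 + Y) = -515 - 103*Y)
r(a) - p = (-515 - 103*105) - 1*(-1754) = (-515 - 10815) + 1754 = -11330 + 1754 = -9576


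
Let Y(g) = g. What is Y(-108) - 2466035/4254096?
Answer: -41991673/386736 ≈ -108.58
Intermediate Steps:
Y(-108) - 2466035/4254096 = -108 - 2466035/4254096 = -108 - 1*224185/386736 = -108 - 224185/386736 = -41991673/386736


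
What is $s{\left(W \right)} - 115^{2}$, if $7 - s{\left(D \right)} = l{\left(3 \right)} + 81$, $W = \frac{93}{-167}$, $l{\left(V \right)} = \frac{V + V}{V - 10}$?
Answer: $- \frac{93087}{7} \approx -13298.0$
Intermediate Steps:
$l{\left(V \right)} = \frac{2 V}{-10 + V}$
$W = - \frac{93}{167}$ ($W = 93 \left(- \frac{1}{167}\right) = - \frac{93}{167} \approx -0.55689$)
$s{\left(D \right)} = - \frac{512}{7}$ ($s{\left(D \right)} = 7 - \left(2 \cdot 3 \frac{1}{-10 + 3} + 81\right) = 7 - \left(2 \cdot 3 \frac{1}{-7} + 81\right) = 7 - \left(2 \cdot 3 \left(- \frac{1}{7}\right) + 81\right) = 7 - \left(- \frac{6}{7} + 81\right) = 7 - \frac{561}{7} = - \frac{512}{7}$)
$s{\left(W \right)} - 115^{2} = - \frac{512}{7} - 115^{2} = - \frac{512}{7} - 13225 = - \frac{93087}{7}$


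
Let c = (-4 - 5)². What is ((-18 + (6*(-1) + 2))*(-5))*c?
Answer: 8910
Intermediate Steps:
c = 81 (c = (-9)² = 81)
((-18 + (6*(-1) + 2))*(-5))*c = ((-18 + (6*(-1) + 2))*(-5))*81 = ((-18 + (-6 + 2))*(-5))*81 = ((-18 - 4)*(-5))*81 = -22*(-5)*81 = 110*81 = 8910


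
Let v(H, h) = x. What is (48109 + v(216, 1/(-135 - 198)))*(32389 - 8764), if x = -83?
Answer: 1134614250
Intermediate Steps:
v(H, h) = -83
(48109 + v(216, 1/(-135 - 198)))*(32389 - 8764) = (48109 - 83)*(32389 - 8764) = 48026*23625 = 1134614250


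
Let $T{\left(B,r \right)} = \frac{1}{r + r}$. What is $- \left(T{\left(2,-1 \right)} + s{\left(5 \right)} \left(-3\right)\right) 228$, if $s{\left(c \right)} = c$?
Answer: $3534$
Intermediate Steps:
$T{\left(B,r \right)} = \frac{1}{2 r}$
$- \left(T{\left(2,-1 \right)} + s{\left(5 \right)} \left(-3\right)\right) 228 = - \left(\frac{1}{2 \left(-1\right)} + 5 \left(-3\right)\right) 228 = - \left(\frac{1}{2} \left(-1\right) - 15\right) 228 = - \left(- \frac{1}{2} - 15\right) 228 = - \frac{\left(-31\right) 228}{2} = \left(-1\right) \left(-3534\right) = 3534$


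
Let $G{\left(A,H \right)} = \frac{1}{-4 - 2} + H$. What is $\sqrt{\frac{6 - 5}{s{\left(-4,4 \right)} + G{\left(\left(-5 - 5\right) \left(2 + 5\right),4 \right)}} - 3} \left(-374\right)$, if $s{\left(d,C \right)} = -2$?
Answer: $- 102 i \sqrt{33} \approx - 585.95 i$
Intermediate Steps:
$G{\left(A,H \right)} = - \frac{1}{6} + H$ ($G{\left(A,H \right)} = \frac{1}{-6} + H = - \frac{1}{6} + H$)
$\sqrt{\frac{6 - 5}{s{\left(-4,4 \right)} + G{\left(\left(-5 - 5\right) \left(2 + 5\right),4 \right)}} - 3} \left(-374\right) = \sqrt{\frac{6 - 5}{-2 + \left(- \frac{1}{6} + 4\right)} - 3} \left(-374\right) = \sqrt{1 \frac{1}{-2 + \frac{23}{6}} - 3} \left(-374\right) = \sqrt{1 \frac{1}{\frac{11}{6}} - 3} \left(-374\right) = \sqrt{1 \cdot \frac{6}{11} - 3} \left(-374\right) = \sqrt{\frac{6}{11} - 3} \left(-374\right) = \sqrt{- \frac{27}{11}} \left(-374\right) = \frac{3 i \sqrt{33}}{11} \left(-374\right) = - 102 i \sqrt{33}$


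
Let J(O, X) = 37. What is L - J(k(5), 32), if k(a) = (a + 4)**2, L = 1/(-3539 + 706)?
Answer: -104822/2833 ≈ -37.000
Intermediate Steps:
L = -1/2833 (L = 1/(-2833) = -1/2833 ≈ -0.00035298)
k(a) = (4 + a)**2
L - J(k(5), 32) = -1/2833 - 1*37 = -1/2833 - 37 = -104822/2833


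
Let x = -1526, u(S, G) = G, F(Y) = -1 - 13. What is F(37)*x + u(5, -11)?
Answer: 21353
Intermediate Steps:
F(Y) = -14
F(37)*x + u(5, -11) = -14*(-1526) - 11 = 21364 - 11 = 21353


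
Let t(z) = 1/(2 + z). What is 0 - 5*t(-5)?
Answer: 5/3 ≈ 1.6667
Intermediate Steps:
0 - 5*t(-5) = 0 - 5/(2 - 5) = 0 - 5/(-3) = 0 - 5*(-⅓) = 0 + 5/3 = 5/3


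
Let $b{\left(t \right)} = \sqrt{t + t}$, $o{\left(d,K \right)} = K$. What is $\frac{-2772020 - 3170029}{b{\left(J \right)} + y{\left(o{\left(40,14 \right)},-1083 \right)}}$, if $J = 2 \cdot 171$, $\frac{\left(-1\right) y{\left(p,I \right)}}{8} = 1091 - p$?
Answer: $\frac{1422130394}{2062077} + \frac{1980683 \sqrt{19}}{4124154} \approx 691.75$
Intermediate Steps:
$y{\left(p,I \right)} = -8728 + 8 p$ ($y{\left(p,I \right)} = - 8 \left(1091 - p\right) = -8728 + 8 p$)
$J = 342$
$b{\left(t \right)} = \sqrt{2} \sqrt{t}$ ($b{\left(t \right)} = \sqrt{2 t} = \sqrt{2} \sqrt{t}$)
$\frac{-2772020 - 3170029}{b{\left(J \right)} + y{\left(o{\left(40,14 \right)},-1083 \right)}} = \frac{-2772020 - 3170029}{\sqrt{2} \sqrt{342} + \left(-8728 + 8 \cdot 14\right)} = - \frac{5942049}{\sqrt{2} \cdot 3 \sqrt{38} + \left(-8728 + 112\right)} = - \frac{5942049}{6 \sqrt{19} - 8616} = - \frac{5942049}{-8616 + 6 \sqrt{19}}$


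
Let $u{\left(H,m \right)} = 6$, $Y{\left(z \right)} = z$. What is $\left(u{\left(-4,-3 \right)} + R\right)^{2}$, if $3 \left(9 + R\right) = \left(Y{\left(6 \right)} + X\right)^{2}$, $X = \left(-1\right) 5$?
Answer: $\frac{64}{9} \approx 7.1111$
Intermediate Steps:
$X = -5$
$R = - \frac{26}{3}$ ($R = -9 + \frac{\left(6 - 5\right)^{2}}{3} = -9 + \frac{1^{2}}{3} = -9 + \frac{1}{3} \cdot 1 = -9 + \frac{1}{3} = - \frac{26}{3} \approx -8.6667$)
$\left(u{\left(-4,-3 \right)} + R\right)^{2} = \left(6 - \frac{26}{3}\right)^{2} = \left(- \frac{8}{3}\right)^{2} = \frac{64}{9}$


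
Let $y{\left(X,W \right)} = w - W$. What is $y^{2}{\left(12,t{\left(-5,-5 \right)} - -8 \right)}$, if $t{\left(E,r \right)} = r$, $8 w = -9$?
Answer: $\frac{1089}{64} \approx 17.016$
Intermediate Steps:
$w = - \frac{9}{8}$ ($w = \frac{1}{8} \left(-9\right) = - \frac{9}{8} \approx -1.125$)
$y{\left(X,W \right)} = - \frac{9}{8} - W$
$y^{2}{\left(12,t{\left(-5,-5 \right)} - -8 \right)} = \left(- \frac{9}{8} - \left(-5 - -8\right)\right)^{2} = \left(- \frac{9}{8} - \left(-5 + 8\right)\right)^{2} = \left(- \frac{9}{8} - 3\right)^{2} = \left(- \frac{33}{8}\right)^{2} = \frac{1089}{64}$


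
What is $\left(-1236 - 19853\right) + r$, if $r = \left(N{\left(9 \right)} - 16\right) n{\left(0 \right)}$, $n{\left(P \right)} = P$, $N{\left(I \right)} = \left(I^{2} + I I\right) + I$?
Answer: $-21089$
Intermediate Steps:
$N{\left(I \right)} = I + 2 I^{2}$ ($N{\left(I \right)} = \left(I^{2} + I^{2}\right) + I = 2 I^{2} + I = I + 2 I^{2}$)
$r = 0$ ($r = \left(9 \left(1 + 2 \cdot 9\right) - 16\right) 0 = \left(9 \left(1 + 18\right) - 16\right) 0 = \left(9 \cdot 19 - 16\right) 0 = \left(171 - 16\right) 0 = 155 \cdot 0 = 0$)
$\left(-1236 - 19853\right) + r = \left(-1236 - 19853\right) + 0 = -21089 + 0 = -21089$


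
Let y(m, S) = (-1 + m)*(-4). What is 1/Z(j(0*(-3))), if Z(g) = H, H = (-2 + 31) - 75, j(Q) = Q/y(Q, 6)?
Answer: -1/46 ≈ -0.021739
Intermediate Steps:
y(m, S) = 4 - 4*m
j(Q) = Q/(4 - 4*Q)
H = -46 (H = 29 - 75 = -46)
Z(g) = -46
1/Z(j(0*(-3))) = 1/(-46) = -1/46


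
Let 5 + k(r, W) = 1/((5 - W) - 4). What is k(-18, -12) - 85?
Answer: -1169/13 ≈ -89.923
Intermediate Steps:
k(r, W) = -5 + 1/(1 - W) (k(r, W) = -5 + 1/((5 - W) - 4) = -5 + 1/(1 - W))
k(-18, -12) - 85 = (4 - 5*(-12))/(-1 - 12) - 85 = (4 + 60)/(-13) - 85 = -1/13*64 - 85 = -64/13 - 85 = -1169/13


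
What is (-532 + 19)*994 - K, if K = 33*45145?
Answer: -1999707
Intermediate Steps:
K = 1489785
(-532 + 19)*994 - K = (-532 + 19)*994 - 1*1489785 = -513*994 - 1489785 = -509922 - 1489785 = -1999707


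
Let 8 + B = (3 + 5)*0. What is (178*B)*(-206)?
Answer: 293344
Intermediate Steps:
B = -8 (B = -8 + (3 + 5)*0 = -8 + 8*0 = -8 + 0 = -8)
(178*B)*(-206) = (178*(-8))*(-206) = -1424*(-206) = 293344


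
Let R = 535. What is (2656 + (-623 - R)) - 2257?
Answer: -759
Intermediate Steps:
(2656 + (-623 - R)) - 2257 = (2656 + (-623 - 1*535)) - 2257 = (2656 + (-623 - 535)) - 2257 = (2656 - 1158) - 2257 = 1498 - 2257 = -759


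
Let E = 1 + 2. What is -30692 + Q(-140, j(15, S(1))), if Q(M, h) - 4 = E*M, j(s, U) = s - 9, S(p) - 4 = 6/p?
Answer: -31108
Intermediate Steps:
E = 3
S(p) = 4 + 6/p
j(s, U) = -9 + s
Q(M, h) = 4 + 3*M
-30692 + Q(-140, j(15, S(1))) = -30692 + (4 + 3*(-140)) = -30692 + (4 - 420) = -30692 - 416 = -31108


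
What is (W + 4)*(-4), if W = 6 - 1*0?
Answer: -40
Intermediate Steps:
W = 6 (W = 6 + 0 = 6)
(W + 4)*(-4) = (6 + 4)*(-4) = 10*(-4) = -40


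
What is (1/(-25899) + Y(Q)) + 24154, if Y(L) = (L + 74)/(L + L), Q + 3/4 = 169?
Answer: 842034839101/34860054 ≈ 24155.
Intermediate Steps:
Q = 673/4 (Q = -3/4 + 169 = 673/4 ≈ 168.25)
Y(L) = (74 + L)/(2*L) (Y(L) = (74 + L)/((2*L)) = (74 + L)*(1/(2*L)) = (74 + L)/(2*L))
(1/(-25899) + Y(Q)) + 24154 = (1/(-25899) + (74 + 673/4)/(2*(673/4))) + 24154 = (-1/25899 + (1/2)*(4/673)*(969/4)) + 24154 = (-1/25899 + 969/1346) + 24154 = 25094785/34860054 + 24154 = 842034839101/34860054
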